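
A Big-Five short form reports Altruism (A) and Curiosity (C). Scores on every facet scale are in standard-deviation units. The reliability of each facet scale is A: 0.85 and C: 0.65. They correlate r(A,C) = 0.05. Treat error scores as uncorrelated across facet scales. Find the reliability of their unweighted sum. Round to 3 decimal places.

Var(A+C) = 2 + 2·[0.05] = 2 + 0.1 = 2.1.
With uncorrelated errors the cross-covariances are all true-score covariance, so they carry over unchanged; only the diagonal terms shrink to ρᵢσᵢ².
True-score variance = [0.85 + 0.65] + 0.1 = 1.5 + 0.1 = 1.6.
Reliability = 1.6 / 2.1 = 0.762.

0.762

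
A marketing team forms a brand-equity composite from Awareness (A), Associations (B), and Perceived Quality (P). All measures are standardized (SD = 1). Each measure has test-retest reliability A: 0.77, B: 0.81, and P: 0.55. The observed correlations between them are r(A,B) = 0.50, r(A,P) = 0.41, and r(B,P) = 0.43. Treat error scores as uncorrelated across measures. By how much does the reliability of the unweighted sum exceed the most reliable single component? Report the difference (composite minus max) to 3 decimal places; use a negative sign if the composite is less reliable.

Var(sum) = 3 + 2.68 = 5.68; true-score variance = 2.13 + 2.68 = 4.81; composite reliability = 0.8468.
Max component reliability = 0.8100.
Difference = 0.8468 − 0.8100 = 0.037.

0.037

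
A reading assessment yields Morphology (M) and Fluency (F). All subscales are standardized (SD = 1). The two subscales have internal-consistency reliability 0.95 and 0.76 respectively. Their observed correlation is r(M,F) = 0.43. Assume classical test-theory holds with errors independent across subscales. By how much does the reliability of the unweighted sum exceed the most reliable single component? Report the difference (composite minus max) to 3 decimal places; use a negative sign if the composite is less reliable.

Var(sum) = 2 + 0.86 = 2.86; true-score variance = 1.71 + 0.86 = 2.57; composite reliability = 0.8986.
Max component reliability = 0.9500.
Difference = 0.8986 − 0.9500 = -0.051.

-0.051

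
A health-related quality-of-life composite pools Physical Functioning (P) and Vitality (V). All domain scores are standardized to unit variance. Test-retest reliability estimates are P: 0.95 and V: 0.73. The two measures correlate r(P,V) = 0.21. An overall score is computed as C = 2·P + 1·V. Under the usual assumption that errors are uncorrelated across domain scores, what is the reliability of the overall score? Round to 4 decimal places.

0.9195

Var(C) = 2² + 1 + 2·[2·0.21] = 5 + 0.84 = 5.84.
Because errors are independent across components, Cov(Tᵢ,Tⱼ) = Cov(Xᵢ,Xⱼ); the off-diagonal part of the true-score variance is the same as above.
True-score variance = [2²·0.95 + 0.73] + 0.84 = 4.53 + 0.84 = 5.37.
Reliability = 5.37 / 5.84 = 0.9195.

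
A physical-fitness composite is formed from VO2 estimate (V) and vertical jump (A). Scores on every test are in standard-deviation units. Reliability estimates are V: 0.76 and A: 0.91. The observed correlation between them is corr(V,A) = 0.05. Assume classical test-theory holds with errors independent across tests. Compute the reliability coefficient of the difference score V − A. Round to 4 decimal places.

0.8263

Var(V−A) = 1 + 1 − 2·0.05 = 2 − 0.1 = 1.9.
Under uncorrelated errors the observed covariances equal the true-score covariances, so only the own-variance terms attenuate.
True-score variance = [0.76 + 0.91] − 0.1 = 1.67 − 0.1 = 1.57.
Reliability = 1.57 / 1.9 = 0.8263.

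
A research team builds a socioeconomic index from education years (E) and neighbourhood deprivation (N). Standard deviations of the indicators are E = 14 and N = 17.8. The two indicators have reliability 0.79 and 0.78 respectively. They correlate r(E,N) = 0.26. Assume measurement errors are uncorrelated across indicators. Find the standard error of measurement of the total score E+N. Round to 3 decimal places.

10.529

Var(total) = 512.84 + 129.584 = 642.424.
True-score variance = 401.975 + 129.584 = 531.559, so reliability = 0.8274.
Error variance = 642.424 − 531.559 = 110.865; SEM = √110.865 = 10.529.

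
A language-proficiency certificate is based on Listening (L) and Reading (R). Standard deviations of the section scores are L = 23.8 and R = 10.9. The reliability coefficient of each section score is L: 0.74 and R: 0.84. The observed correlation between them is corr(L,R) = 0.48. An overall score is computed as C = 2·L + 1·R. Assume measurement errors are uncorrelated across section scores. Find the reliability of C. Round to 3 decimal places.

0.789

Var(C) = 2²·23.8² + 10.9² + 2·[2·23.8·10.9·0.48] = 2384.57 + 498.086 = 2882.66.
Under uncorrelated errors the observed covariances equal the true-score covariances, so only the own-variance terms attenuate.
True-score variance = [2²·23.8²·0.74 + 10.9²·0.84] + 498.086 = 1776.46 + 498.086 = 2274.55.
Reliability = 2274.55 / 2882.66 = 0.789.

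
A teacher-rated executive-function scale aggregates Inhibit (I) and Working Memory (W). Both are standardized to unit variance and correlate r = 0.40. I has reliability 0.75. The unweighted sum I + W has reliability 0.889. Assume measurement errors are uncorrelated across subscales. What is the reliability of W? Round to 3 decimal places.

Var(I+W) = 2 + 2·0.40 = 2.800.
True-score variance = ρ_I + ρ_W + 2·0.40, so 0.889 = (0.75 + ρ_W + 0.80) / 2.800.
ρ_W = 0.889·2.800 − 0.75 − 0.80 = 0.939.

0.939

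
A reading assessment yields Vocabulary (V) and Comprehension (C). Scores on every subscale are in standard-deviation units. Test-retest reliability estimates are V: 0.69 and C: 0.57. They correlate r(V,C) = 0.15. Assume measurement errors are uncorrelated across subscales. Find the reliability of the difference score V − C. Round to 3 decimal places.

0.565

Var(V−C) = 1 + 1 − 2·0.15 = 2 − 0.3 = 1.7.
Under uncorrelated errors the observed covariances equal the true-score covariances, so only the own-variance terms attenuate.
True-score variance = [0.69 + 0.57] − 0.3 = 1.26 − 0.3 = 0.96.
Reliability = 0.96 / 1.7 = 0.565.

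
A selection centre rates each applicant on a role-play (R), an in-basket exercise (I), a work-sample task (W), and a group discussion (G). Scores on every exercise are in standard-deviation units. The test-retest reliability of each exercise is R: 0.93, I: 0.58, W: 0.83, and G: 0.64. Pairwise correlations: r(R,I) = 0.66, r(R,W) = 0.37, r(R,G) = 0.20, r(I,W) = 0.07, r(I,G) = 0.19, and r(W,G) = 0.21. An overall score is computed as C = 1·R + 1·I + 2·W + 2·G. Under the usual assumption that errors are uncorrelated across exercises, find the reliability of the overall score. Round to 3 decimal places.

Var(C) = 1 + 1 + 2² + 2² + 2·[0.66 + 2·0.37 + 2·0.20 + 2·0.07 + 2·0.19 + 4·0.21] = 10 + 6.32 = 16.32.
With uncorrelated errors the cross-covariances are all true-score covariance, so they carry over unchanged; only the diagonal terms shrink to ρᵢσᵢ².
True-score variance = [0.93 + 0.58 + 2²·0.83 + 2²·0.64] + 6.32 = 7.39 + 6.32 = 13.71.
Reliability = 13.71 / 16.32 = 0.840.

0.840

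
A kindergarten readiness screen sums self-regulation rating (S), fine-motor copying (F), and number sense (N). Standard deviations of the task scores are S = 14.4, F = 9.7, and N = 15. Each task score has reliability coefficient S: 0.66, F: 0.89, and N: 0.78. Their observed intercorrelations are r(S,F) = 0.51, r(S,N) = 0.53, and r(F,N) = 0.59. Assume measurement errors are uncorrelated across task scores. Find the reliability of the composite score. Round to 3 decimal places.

Var(S+F+N) = 14.4² + 9.7² + 15² + 2·[14.4·9.7·0.51 + 14.4·15·0.53 + 9.7·15·0.59] = 526.45 + 543.124 = 1069.57.
Because errors are independent across components, Cov(Tᵢ,Tⱼ) = Cov(Xᵢ,Xⱼ); the off-diagonal part of the true-score variance is the same as above.
True-score variance = [14.4²·0.66 + 9.7²·0.89 + 15²·0.78] + 543.124 = 396.098 + 543.124 = 939.221.
Reliability = 939.221 / 1069.57 = 0.878.

0.878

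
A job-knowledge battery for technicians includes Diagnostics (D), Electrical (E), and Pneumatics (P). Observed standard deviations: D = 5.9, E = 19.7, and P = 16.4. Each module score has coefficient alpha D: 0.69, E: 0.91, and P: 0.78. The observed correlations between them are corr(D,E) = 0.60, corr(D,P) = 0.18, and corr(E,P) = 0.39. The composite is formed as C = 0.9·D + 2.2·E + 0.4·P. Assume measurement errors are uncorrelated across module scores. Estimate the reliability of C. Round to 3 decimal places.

0.924

Var(C) = 0.9²·5.9² + 2.2²·19.7² + 0.4²·16.4² + 2·[1.98·5.9·19.7·0.60 + 0.36·5.9·16.4·0.18 + 0.88·19.7·16.4·0.39] = 1949.59 + 510.465 = 2460.05.
With uncorrelated errors the cross-covariances are all true-score covariance, so they carry over unchanged; only the diagonal terms shrink to ρᵢσᵢ².
True-score variance = [0.9²·5.9²·0.69 + 2.2²·19.7²·0.91 + 0.4²·16.4²·0.78] + 510.465 = 1762.33 + 510.465 = 2272.79.
Reliability = 2272.79 / 2460.05 = 0.924.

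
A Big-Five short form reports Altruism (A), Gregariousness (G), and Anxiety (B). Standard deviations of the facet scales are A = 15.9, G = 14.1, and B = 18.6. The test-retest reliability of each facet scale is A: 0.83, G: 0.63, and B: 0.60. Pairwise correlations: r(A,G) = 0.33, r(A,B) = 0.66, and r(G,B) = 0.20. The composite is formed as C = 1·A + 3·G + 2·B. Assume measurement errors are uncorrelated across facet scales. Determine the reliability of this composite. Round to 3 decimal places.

Var(C) = 15.9² + 3²·14.1² + 2²·18.6² + 2·[3·15.9·14.1·0.33 + 2·15.9·18.6·0.66 + 6·14.1·18.6·0.20] = 3425.94 + 1854.07 = 5280.01.
Because errors are independent across components, Cov(Tᵢ,Tⱼ) = Cov(Xᵢ,Xⱼ); the off-diagonal part of the true-score variance is the same as above.
True-score variance = [15.9²·0.83 + 3²·14.1²·0.63 + 2²·18.6²·0.60] + 1854.07 = 2167.39 + 1854.07 = 4021.46.
Reliability = 4021.46 / 5280.01 = 0.762.

0.762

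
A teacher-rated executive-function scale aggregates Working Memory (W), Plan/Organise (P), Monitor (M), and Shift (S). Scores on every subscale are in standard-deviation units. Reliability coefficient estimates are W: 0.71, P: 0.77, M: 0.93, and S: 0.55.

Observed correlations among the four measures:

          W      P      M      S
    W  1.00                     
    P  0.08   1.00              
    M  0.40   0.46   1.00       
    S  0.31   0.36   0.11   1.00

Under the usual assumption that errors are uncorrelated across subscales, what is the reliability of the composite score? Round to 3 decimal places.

Var(W+P+M+S) = 4 + 2·[0.08 + 0.40 + 0.31 + 0.46 + 0.36 + 0.11] = 4 + 3.44 = 7.44.
Because errors are independent across components, Cov(Tᵢ,Tⱼ) = Cov(Xᵢ,Xⱼ); the off-diagonal part of the true-score variance is the same as above.
True-score variance = [0.71 + 0.77 + 0.93 + 0.55] + 3.44 = 2.96 + 3.44 = 6.4.
Reliability = 6.4 / 7.44 = 0.860.

0.860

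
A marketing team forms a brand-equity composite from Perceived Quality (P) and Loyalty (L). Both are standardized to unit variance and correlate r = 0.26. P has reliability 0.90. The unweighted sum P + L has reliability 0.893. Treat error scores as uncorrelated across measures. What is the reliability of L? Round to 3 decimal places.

0.830

Var(P+L) = 2 + 2·0.26 = 2.520.
True-score variance = ρ_P + ρ_L + 2·0.26, so 0.893 = (0.90 + ρ_L + 0.52) / 2.520.
ρ_L = 0.893·2.520 − 0.90 − 0.52 = 0.830.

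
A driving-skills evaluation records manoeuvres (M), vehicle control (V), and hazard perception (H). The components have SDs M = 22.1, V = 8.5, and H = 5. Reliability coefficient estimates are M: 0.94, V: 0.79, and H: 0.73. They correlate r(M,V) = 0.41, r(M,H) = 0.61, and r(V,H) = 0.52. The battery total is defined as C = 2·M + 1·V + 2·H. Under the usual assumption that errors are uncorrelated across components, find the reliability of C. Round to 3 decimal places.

0.948

Var(C) = 2²·22.1² + 8.5² + 2²·5² + 2·[2·22.1·8.5·0.41 + 4·22.1·5·0.61 + 2·8.5·5·0.52] = 2125.89 + 935.714 = 3061.6.
With uncorrelated errors the cross-covariances are all true-score covariance, so they carry over unchanged; only the diagonal terms shrink to ρᵢσᵢ².
True-score variance = [2²·22.1²·0.94 + 8.5²·0.79 + 2²·5²·0.73] + 935.714 = 1966.5 + 935.714 = 2902.21.
Reliability = 2902.21 / 3061.6 = 0.948.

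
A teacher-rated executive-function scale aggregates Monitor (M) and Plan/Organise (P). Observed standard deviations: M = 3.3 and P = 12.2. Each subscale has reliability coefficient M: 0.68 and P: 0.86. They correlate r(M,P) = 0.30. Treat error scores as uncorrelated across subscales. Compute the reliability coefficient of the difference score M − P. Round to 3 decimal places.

Var(M−P) = 3.3² + 12.2² − 2·3.3·12.2·0.30 = 159.73 − 24.156 = 135.574.
Because errors are independent across components, Cov(Tᵢ,Tⱼ) = Cov(Xᵢ,Xⱼ); the off-diagonal part of the true-score variance is the same as above.
True-score variance = [3.3²·0.68 + 12.2²·0.86] − 24.156 = 135.408 − 24.156 = 111.252.
Reliability = 111.252 / 135.574 = 0.821.

0.821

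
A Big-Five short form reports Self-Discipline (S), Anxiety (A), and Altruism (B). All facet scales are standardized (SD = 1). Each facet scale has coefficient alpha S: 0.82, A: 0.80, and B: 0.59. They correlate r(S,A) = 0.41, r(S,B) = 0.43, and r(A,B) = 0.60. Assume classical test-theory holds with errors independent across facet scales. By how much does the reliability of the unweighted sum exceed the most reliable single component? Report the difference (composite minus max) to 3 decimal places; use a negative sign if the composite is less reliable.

0.046

Var(sum) = 3 + 2.88 = 5.88; true-score variance = 2.21 + 2.88 = 5.09; composite reliability = 0.8656.
Max component reliability = 0.8200.
Difference = 0.8656 − 0.8200 = 0.046.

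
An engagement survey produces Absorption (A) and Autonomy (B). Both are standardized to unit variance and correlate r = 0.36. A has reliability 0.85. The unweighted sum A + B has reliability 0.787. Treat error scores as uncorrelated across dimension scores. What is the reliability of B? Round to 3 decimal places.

Var(A+B) = 2 + 2·0.36 = 2.720.
True-score variance = ρ_A + ρ_B + 2·0.36, so 0.787 = (0.85 + ρ_B + 0.72) / 2.720.
ρ_B = 0.787·2.720 − 0.85 − 0.72 = 0.571.

0.571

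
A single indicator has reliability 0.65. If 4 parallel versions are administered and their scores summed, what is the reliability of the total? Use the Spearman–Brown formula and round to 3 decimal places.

ρ_k = kρ / (1 + (k−1)ρ) = 4·0.65 / (1 + 3·0.65) = 2.600 / 2.950 = 0.881.

0.881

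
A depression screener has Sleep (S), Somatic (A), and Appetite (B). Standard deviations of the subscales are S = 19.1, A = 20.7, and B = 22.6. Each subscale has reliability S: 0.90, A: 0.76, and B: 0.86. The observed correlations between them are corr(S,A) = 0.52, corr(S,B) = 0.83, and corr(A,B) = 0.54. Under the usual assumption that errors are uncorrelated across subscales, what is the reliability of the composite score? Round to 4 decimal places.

Var(S+A+B) = 19.1² + 20.7² + 22.6² + 2·[19.1·20.7·0.52 + 19.1·22.6·0.83 + 20.7·22.6·0.54] = 1304.06 + 1632.99 = 2937.05.
Because errors are independent across components, Cov(Tᵢ,Tⱼ) = Cov(Xᵢ,Xⱼ); the off-diagonal part of the true-score variance is the same as above.
True-score variance = [19.1²·0.90 + 20.7²·0.76 + 22.6²·0.86] + 1632.99 = 1093.24 + 1632.99 = 2726.22.
Reliability = 2726.22 / 2937.05 = 0.9282.

0.9282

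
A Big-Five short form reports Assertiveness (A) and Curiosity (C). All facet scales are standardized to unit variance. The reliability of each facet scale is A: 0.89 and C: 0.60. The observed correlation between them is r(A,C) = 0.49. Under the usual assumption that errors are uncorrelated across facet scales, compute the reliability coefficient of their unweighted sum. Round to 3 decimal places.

Var(A+C) = 2 + 2·[0.49] = 2 + 0.98 = 2.98.
With uncorrelated errors the cross-covariances are all true-score covariance, so they carry over unchanged; only the diagonal terms shrink to ρᵢσᵢ².
True-score variance = [0.89 + 0.60] + 0.98 = 1.49 + 0.98 = 2.47.
Reliability = 2.47 / 2.98 = 0.829.

0.829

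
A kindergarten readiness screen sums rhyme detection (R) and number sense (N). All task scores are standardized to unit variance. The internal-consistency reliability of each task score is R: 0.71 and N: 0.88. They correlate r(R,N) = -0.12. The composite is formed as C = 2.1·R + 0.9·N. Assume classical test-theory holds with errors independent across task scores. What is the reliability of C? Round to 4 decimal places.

Var(C) = 2.1² + 0.9² + 2·[1.89·(-0.12)] = 5.22 − 0.4536 = 4.7664.
With uncorrelated errors the cross-covariances are all true-score covariance, so they carry over unchanged; only the diagonal terms shrink to ρᵢσᵢ².
True-score variance = [2.1²·0.71 + 0.9²·0.88] − 0.4536 = 3.8439 − 0.4536 = 3.3903.
Reliability = 3.3903 / 4.7664 = 0.7113.

0.7113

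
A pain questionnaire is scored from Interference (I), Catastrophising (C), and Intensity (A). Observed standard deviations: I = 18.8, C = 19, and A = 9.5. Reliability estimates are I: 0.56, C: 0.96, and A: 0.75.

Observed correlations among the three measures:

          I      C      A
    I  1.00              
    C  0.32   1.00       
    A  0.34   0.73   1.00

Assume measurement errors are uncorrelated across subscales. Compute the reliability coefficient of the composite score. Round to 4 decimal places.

0.8643

Var(I+C+A) = 18.8² + 19² + 9.5² + 2·[18.8·19·0.32 + 18.8·9.5·0.34 + 19·9.5·0.73] = 804.69 + 613.586 = 1418.28.
With uncorrelated errors the cross-covariances are all true-score covariance, so they carry over unchanged; only the diagonal terms shrink to ρᵢσᵢ².
True-score variance = [18.8²·0.56 + 19²·0.96 + 9.5²·0.75] + 613.586 = 612.174 + 613.586 = 1225.76.
Reliability = 1225.76 / 1418.28 = 0.8643.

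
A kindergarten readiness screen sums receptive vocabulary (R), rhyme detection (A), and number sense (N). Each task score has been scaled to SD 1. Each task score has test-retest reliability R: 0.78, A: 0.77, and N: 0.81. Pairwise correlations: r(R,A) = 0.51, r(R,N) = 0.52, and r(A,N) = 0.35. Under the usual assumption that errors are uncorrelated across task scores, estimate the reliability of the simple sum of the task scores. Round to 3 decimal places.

Var(R+A+N) = 3 + 2·[0.51 + 0.52 + 0.35] = 3 + 2.76 = 5.76.
Under uncorrelated errors the observed covariances equal the true-score covariances, so only the own-variance terms attenuate.
True-score variance = [0.78 + 0.77 + 0.81] + 2.76 = 2.36 + 2.76 = 5.12.
Reliability = 5.12 / 5.76 = 0.889.

0.889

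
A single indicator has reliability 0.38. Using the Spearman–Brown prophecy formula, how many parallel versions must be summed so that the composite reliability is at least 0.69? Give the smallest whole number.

4

k ≥ ρ*(1−ρ₁)/(ρ₁(1−ρ*)) = 0.69·0.62 / (0.38·0.31) = 3.632.
Smallest integer k = 4.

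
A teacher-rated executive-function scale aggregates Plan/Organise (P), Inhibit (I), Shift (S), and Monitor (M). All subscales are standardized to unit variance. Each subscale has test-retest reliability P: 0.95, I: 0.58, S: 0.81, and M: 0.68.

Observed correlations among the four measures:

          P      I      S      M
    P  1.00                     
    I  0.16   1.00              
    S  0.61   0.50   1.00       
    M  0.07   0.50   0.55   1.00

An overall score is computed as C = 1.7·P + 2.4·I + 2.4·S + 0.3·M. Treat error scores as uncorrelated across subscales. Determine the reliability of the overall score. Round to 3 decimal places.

0.869

Var(C) = 1.7² + 2.4² + 2.4² + 0.3² + 2·[4.08·0.16 + 4.08·0.61 + 0.51·0.07 + 5.76·0.50 + 0.72·0.50 + 0.72·0.55] = 14.5 + 13.6266 = 28.1266.
Under uncorrelated errors the observed covariances equal the true-score covariances, so only the own-variance terms attenuate.
True-score variance = [1.7²·0.95 + 2.4²·0.58 + 2.4²·0.81 + 0.3²·0.68] + 13.6266 = 10.8131 + 13.6266 = 24.4397.
Reliability = 24.4397 / 28.1266 = 0.869.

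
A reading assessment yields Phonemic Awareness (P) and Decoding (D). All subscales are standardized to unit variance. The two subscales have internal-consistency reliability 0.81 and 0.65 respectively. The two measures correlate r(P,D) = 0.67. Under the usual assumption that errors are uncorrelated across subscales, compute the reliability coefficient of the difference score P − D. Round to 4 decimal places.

Var(P−D) = 1 + 1 − 2·0.67 = 2 − 1.34 = 0.66.
Because errors are independent across components, Cov(Tᵢ,Tⱼ) = Cov(Xᵢ,Xⱼ); the off-diagonal part of the true-score variance is the same as above.
True-score variance = [0.81 + 0.65] − 1.34 = 1.46 − 1.34 = 0.12.
Reliability = 0.12 / 0.66 = 0.1818.

0.1818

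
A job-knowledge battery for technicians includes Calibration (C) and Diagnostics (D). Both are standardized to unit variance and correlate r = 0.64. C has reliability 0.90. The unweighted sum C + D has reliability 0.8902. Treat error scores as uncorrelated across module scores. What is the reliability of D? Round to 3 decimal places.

Var(C+D) = 2 + 2·0.64 = 3.280.
True-score variance = ρ_C + ρ_D + 2·0.64, so 0.8902 = (0.90 + ρ_D + 1.28) / 3.280.
ρ_D = 0.8902·3.280 − 0.90 − 1.28 = 0.740.

0.740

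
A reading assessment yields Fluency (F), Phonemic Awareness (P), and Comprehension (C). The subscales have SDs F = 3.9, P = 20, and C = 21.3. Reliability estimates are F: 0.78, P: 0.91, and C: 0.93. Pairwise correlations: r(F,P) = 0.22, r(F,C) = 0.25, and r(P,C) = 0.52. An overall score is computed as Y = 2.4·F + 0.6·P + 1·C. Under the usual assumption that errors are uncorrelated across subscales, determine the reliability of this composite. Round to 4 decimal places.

0.9418

Var(Y) = 2.4²·3.9² + 0.6²·20² + 21.3² + 2·[1.44·3.9·20·0.22 + 2.4·3.9·21.3·0.25 + 0.6·20·21.3·0.52] = 685.3 + 414.929 = 1100.23.
With uncorrelated errors the cross-covariances are all true-score covariance, so they carry over unchanged; only the diagonal terms shrink to ρᵢσᵢ².
True-score variance = [2.4²·3.9²·0.78 + 0.6²·20²·0.91 + 21.3²·0.93] + 414.929 = 621.307 + 414.929 = 1036.24.
Reliability = 1036.24 / 1100.23 = 0.9418.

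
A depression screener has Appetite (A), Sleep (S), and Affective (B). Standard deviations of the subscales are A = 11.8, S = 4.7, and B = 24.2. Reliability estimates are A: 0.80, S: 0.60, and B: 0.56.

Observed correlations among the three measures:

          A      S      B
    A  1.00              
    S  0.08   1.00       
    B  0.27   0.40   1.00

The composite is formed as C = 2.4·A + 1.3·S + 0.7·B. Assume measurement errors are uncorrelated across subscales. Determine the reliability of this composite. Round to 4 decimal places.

0.7984

Var(C) = 2.4²·11.8² + 1.3²·4.7² + 0.7²·24.2² + 2·[3.12·11.8·4.7·0.08 + 1.68·11.8·24.2·0.27 + 0.91·4.7·24.2·0.40] = 1126.32 + 369.548 = 1495.87.
Because errors are independent across components, Cov(Tᵢ,Tⱼ) = Cov(Xᵢ,Xⱼ); the off-diagonal part of the true-score variance is the same as above.
True-score variance = [2.4²·11.8²·0.80 + 1.3²·4.7²·0.60 + 0.7²·24.2²·0.56] + 369.548 = 824.717 + 369.548 = 1194.27.
Reliability = 1194.27 / 1495.87 = 0.7984.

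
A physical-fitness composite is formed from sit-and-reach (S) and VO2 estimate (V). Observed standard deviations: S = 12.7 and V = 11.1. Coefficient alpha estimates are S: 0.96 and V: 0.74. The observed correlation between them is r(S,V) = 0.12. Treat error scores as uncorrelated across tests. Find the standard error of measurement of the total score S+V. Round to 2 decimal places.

6.20

Var(total) = 284.5 + 33.8328 = 318.333.
True-score variance = 246.014 + 33.8328 = 279.847, so reliability = 0.8791.
Error variance = 318.333 − 279.847 = 38.4862; SEM = √38.4862 = 6.20.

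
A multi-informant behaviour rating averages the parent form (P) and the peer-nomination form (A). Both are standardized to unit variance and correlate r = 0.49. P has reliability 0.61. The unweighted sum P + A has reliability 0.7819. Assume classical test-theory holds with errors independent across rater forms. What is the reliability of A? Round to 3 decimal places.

0.740

Var(P+A) = 2 + 2·0.49 = 2.980.
True-score variance = ρ_P + ρ_A + 2·0.49, so 0.7819 = (0.61 + ρ_A + 0.98) / 2.980.
ρ_A = 0.7819·2.980 − 0.61 − 0.98 = 0.740.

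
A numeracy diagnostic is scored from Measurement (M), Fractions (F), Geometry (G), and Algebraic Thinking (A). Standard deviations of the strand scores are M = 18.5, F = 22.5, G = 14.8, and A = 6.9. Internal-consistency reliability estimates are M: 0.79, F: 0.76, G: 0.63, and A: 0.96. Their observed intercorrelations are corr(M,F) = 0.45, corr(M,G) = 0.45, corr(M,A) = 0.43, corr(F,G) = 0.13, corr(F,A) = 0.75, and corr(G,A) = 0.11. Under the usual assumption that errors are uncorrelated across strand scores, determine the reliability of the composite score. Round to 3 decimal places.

Var(M+F+G+A) = 18.5² + 22.5² + 14.8² + 6.9² + 2·[18.5·22.5·0.45 + 18.5·14.8·0.45 + 18.5·6.9·0.43 + 22.5·14.8·0.13 + 22.5·6.9·0.75 + 14.8·6.9·0.11] = 1115.15 + 1072.75 = 2187.9.
Under uncorrelated errors the observed covariances equal the true-score covariances, so only the own-variance terms attenuate.
True-score variance = [18.5²·0.79 + 22.5²·0.76 + 14.8²·0.63 + 6.9²·0.96] + 1072.75 = 838.828 + 1072.75 = 1911.57.
Reliability = 1911.57 / 2187.9 = 0.874.

0.874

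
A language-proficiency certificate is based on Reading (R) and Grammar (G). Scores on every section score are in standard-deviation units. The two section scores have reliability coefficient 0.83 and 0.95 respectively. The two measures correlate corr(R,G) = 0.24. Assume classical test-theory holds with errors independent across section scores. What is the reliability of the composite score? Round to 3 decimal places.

Var(R+G) = 2 + 2·[0.24] = 2 + 0.48 = 2.48.
With uncorrelated errors the cross-covariances are all true-score covariance, so they carry over unchanged; only the diagonal terms shrink to ρᵢσᵢ².
True-score variance = [0.83 + 0.95] + 0.48 = 1.78 + 0.48 = 2.26.
Reliability = 2.26 / 2.48 = 0.911.

0.911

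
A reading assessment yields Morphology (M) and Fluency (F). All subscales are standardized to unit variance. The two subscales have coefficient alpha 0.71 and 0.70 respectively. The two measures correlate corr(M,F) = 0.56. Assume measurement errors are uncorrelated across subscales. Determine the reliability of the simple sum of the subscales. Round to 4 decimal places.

0.8109

Var(M+F) = 2 + 2·[0.56] = 2 + 1.12 = 3.12.
With uncorrelated errors the cross-covariances are all true-score covariance, so they carry over unchanged; only the diagonal terms shrink to ρᵢσᵢ².
True-score variance = [0.71 + 0.70] + 1.12 = 1.41 + 1.12 = 2.53.
Reliability = 2.53 / 3.12 = 0.8109.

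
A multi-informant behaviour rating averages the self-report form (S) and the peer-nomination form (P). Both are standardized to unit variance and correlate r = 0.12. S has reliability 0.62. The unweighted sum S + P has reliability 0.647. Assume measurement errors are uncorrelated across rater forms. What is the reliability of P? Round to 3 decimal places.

0.589

Var(S+P) = 2 + 2·0.12 = 2.240.
True-score variance = ρ_S + ρ_P + 2·0.12, so 0.647 = (0.62 + ρ_P + 0.24) / 2.240.
ρ_P = 0.647·2.240 − 0.62 − 0.24 = 0.589.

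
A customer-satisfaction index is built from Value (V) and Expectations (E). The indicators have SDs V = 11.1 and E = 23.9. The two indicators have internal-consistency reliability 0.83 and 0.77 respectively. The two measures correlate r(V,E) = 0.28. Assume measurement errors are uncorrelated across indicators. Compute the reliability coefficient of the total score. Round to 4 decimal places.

Var(V+E) = 11.1² + 23.9² + 2·[11.1·23.9·0.28] = 694.42 + 148.562 = 842.982.
Under uncorrelated errors the observed covariances equal the true-score covariances, so only the own-variance terms attenuate.
True-score variance = [11.1²·0.83 + 23.9²·0.77] + 148.562 = 542.096 + 148.562 = 690.658.
Reliability = 690.658 / 842.982 = 0.8193.

0.8193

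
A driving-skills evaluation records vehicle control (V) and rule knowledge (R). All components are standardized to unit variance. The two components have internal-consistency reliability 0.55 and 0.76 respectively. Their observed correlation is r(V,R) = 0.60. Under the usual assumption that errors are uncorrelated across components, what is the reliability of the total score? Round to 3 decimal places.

Var(V+R) = 2 + 2·[0.60] = 2 + 1.2 = 3.2.
Under uncorrelated errors the observed covariances equal the true-score covariances, so only the own-variance terms attenuate.
True-score variance = [0.55 + 0.76] + 1.2 = 1.31 + 1.2 = 2.51.
Reliability = 2.51 / 3.2 = 0.784.

0.784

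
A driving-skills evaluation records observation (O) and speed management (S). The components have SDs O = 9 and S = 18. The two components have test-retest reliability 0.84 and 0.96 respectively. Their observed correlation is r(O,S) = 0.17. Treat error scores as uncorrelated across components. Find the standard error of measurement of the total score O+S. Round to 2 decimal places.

Var(total) = 405 + 55.08 = 460.08.
True-score variance = 379.08 + 55.08 = 434.16, so reliability = 0.9437.
Error variance = 460.08 − 434.16 = 25.92; SEM = √25.92 = 5.09.

5.09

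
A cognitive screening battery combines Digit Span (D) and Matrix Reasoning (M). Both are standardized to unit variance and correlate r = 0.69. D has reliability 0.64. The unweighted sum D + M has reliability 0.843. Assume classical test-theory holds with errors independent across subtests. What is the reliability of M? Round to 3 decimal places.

0.829

Var(D+M) = 2 + 2·0.69 = 3.380.
True-score variance = ρ_D + ρ_M + 2·0.69, so 0.843 = (0.64 + ρ_M + 1.38) / 3.380.
ρ_M = 0.843·3.380 − 0.64 − 1.38 = 0.829.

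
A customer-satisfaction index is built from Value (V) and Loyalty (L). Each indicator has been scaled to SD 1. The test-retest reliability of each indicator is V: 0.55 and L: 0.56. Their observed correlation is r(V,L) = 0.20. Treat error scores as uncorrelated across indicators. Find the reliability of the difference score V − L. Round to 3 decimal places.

Var(V−L) = 1 + 1 − 2·0.20 = 2 − 0.4 = 1.6.
With uncorrelated errors the cross-covariances are all true-score covariance, so they carry over unchanged; only the diagonal terms shrink to ρᵢσᵢ².
True-score variance = [0.55 + 0.56] − 0.4 = 1.11 − 0.4 = 0.71.
Reliability = 0.71 / 1.6 = 0.444.

0.444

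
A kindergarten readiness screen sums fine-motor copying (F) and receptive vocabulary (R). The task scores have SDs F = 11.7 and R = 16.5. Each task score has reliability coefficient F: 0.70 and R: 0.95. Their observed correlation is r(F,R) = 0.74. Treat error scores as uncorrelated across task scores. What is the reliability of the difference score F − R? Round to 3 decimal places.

0.557

Var(F−R) = 11.7² + 16.5² − 2·11.7·16.5·0.74 = 409.14 − 285.714 = 123.426.
Under uncorrelated errors the observed covariances equal the true-score covariances, so only the own-variance terms attenuate.
True-score variance = [11.7²·0.70 + 16.5²·0.95] − 285.714 = 354.46 − 285.714 = 68.7465.
Reliability = 68.7465 / 123.426 = 0.557.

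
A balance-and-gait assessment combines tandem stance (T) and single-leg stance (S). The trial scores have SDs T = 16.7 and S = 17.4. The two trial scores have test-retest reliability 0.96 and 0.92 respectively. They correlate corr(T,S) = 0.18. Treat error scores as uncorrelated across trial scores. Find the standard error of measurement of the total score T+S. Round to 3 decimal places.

Var(total) = 581.65 + 104.609 = 686.259.
True-score variance = 546.274 + 104.609 = 650.882, so reliability = 0.9485.
Error variance = 686.259 − 650.882 = 35.3764; SEM = √35.3764 = 5.948.

5.948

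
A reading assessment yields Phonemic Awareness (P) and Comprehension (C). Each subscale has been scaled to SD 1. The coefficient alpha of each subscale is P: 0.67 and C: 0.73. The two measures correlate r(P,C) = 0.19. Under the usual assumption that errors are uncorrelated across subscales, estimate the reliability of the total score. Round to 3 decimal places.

Var(P+C) = 2 + 2·[0.19] = 2 + 0.38 = 2.38.
Because errors are independent across components, Cov(Tᵢ,Tⱼ) = Cov(Xᵢ,Xⱼ); the off-diagonal part of the true-score variance is the same as above.
True-score variance = [0.67 + 0.73] + 0.38 = 1.4 + 0.38 = 1.78.
Reliability = 1.78 / 2.38 = 0.748.

0.748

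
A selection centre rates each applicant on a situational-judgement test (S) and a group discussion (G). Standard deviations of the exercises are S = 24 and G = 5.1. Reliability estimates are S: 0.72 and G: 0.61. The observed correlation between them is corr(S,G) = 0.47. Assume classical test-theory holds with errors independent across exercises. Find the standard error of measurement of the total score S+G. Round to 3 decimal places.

13.093

Var(total) = 602.01 + 115.056 = 717.066.
True-score variance = 430.586 + 115.056 = 545.642, so reliability = 0.7609.
Error variance = 717.066 − 545.642 = 171.424; SEM = √171.424 = 13.093.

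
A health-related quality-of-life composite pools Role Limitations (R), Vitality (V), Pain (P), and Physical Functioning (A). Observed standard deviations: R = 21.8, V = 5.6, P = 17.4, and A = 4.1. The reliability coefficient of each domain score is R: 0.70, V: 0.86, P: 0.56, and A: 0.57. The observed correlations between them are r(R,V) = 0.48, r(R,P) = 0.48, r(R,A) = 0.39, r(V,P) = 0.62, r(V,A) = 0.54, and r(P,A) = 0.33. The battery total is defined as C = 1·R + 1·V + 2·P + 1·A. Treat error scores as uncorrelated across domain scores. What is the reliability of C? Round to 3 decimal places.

Var(C) = 21.8² + 5.6² + 2²·17.4² + 4.1² + 2·[21.8·5.6·0.48 + 2·21.8·17.4·0.48 + 21.8·4.1·0.39 + 2·5.6·17.4·0.62 + 5.6·4.1·0.54 + 2·17.4·4.1·0.33] = 1734.45 + 1275.82 = 3010.27.
Because errors are independent across components, Cov(Tᵢ,Tⱼ) = Cov(Xᵢ,Xⱼ); the off-diagonal part of the true-score variance is the same as above.
True-score variance = [21.8²·0.70 + 5.6²·0.86 + 2²·17.4²·0.56 + 4.1²·0.57] + 1275.82 = 1047.4 + 1275.82 = 2323.23.
Reliability = 2323.23 / 3010.27 = 0.772.

0.772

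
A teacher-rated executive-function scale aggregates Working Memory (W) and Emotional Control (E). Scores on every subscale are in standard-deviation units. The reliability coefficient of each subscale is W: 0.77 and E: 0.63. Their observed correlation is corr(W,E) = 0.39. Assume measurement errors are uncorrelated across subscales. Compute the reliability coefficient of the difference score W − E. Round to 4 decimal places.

Var(W−E) = 1 + 1 − 2·0.39 = 2 − 0.78 = 1.22.
Because errors are independent across components, Cov(Tᵢ,Tⱼ) = Cov(Xᵢ,Xⱼ); the off-diagonal part of the true-score variance is the same as above.
True-score variance = [0.77 + 0.63] − 0.78 = 1.4 − 0.78 = 0.62.
Reliability = 0.62 / 1.22 = 0.5082.

0.5082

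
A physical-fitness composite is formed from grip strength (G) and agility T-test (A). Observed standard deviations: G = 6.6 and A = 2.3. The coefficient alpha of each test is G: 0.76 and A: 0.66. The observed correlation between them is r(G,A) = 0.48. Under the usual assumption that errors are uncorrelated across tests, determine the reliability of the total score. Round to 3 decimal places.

Var(G+A) = 6.6² + 2.3² + 2·[6.6·2.3·0.48] = 48.85 + 14.5728 = 63.4228.
Because errors are independent across components, Cov(Tᵢ,Tⱼ) = Cov(Xᵢ,Xⱼ); the off-diagonal part of the true-score variance is the same as above.
True-score variance = [6.6²·0.76 + 2.3²·0.66] + 14.5728 = 36.597 + 14.5728 = 51.1698.
Reliability = 51.1698 / 63.4228 = 0.807.

0.807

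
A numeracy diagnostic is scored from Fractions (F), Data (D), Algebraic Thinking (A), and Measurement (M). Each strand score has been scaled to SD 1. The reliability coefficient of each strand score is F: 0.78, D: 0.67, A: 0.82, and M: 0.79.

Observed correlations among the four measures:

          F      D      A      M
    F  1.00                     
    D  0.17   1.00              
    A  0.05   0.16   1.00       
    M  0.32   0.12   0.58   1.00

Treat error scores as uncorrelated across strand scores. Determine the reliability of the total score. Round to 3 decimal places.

0.862

Var(F+D+A+M) = 4 + 2·[0.17 + 0.05 + 0.32 + 0.16 + 0.12 + 0.58] = 4 + 2.8 = 6.8.
With uncorrelated errors the cross-covariances are all true-score covariance, so they carry over unchanged; only the diagonal terms shrink to ρᵢσᵢ².
True-score variance = [0.78 + 0.67 + 0.82 + 0.79] + 2.8 = 3.06 + 2.8 = 5.86.
Reliability = 5.86 / 6.8 = 0.862.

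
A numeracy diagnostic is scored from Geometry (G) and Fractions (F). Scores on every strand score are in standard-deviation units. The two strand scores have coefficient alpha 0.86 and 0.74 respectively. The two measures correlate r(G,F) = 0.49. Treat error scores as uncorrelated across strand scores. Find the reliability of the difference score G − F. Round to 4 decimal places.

0.6078

Var(G−F) = 1 + 1 − 2·0.49 = 2 − 0.98 = 1.02.
Under uncorrelated errors the observed covariances equal the true-score covariances, so only the own-variance terms attenuate.
True-score variance = [0.86 + 0.74] − 0.98 = 1.6 − 0.98 = 0.62.
Reliability = 0.62 / 1.02 = 0.6078.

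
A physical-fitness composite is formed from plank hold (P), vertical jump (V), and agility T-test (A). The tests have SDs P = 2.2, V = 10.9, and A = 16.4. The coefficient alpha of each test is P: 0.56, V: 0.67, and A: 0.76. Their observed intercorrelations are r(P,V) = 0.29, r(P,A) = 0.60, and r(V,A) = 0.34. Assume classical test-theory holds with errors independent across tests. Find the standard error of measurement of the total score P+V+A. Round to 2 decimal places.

10.29

Var(total) = 392.61 + 178.761 = 571.371.
True-score variance = 286.723 + 178.761 = 465.484, so reliability = 0.8147.
Error variance = 571.371 − 465.484 = 105.887; SEM = √105.887 = 10.29.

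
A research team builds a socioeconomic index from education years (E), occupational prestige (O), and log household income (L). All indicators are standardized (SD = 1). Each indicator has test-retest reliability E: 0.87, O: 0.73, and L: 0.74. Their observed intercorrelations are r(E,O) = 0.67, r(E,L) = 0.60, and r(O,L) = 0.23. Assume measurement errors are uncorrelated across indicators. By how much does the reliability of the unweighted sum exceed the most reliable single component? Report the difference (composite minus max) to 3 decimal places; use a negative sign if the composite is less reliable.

Var(sum) = 3 + 3 = 6; true-score variance = 2.34 + 3 = 5.34; composite reliability = 0.8900.
Max component reliability = 0.8700.
Difference = 0.8900 − 0.8700 = 0.020.

0.020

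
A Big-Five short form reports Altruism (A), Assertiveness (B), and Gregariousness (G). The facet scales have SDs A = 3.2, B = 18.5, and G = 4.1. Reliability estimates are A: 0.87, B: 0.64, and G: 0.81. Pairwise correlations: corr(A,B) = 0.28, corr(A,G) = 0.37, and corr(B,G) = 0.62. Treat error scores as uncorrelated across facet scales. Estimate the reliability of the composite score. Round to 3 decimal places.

Var(A+B+G) = 3.2² + 18.5² + 4.1² + 2·[3.2·18.5·0.28 + 3.2·4.1·0.37 + 18.5·4.1·0.62] = 369.3 + 136.915 = 506.215.
With uncorrelated errors the cross-covariances are all true-score covariance, so they carry over unchanged; only the diagonal terms shrink to ρᵢσᵢ².
True-score variance = [3.2²·0.87 + 18.5²·0.64 + 4.1²·0.81] + 136.915 = 241.565 + 136.915 = 378.48.
Reliability = 378.48 / 506.215 = 0.748.

0.748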